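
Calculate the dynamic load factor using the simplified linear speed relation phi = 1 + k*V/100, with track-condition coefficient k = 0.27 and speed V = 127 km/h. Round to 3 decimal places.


phi = 1 + k * V / 100
phi = 1 + 0.27 * 127 / 100
phi = 1 + 0.3429
phi = 1.343

1.343


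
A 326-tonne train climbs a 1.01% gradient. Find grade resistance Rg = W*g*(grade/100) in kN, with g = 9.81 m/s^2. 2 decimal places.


Rg = W * 9.81 * grade / 100
Rg = 326 * 9.81 * 1.01 / 100
Rg = 3198.06 * 0.0101
Rg = 32.30 kN

32.30


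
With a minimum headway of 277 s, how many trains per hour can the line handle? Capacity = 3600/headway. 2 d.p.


Capacity = 3600 / headway
Capacity = 3600 / 277
Capacity = 13.00 trains/hour

13.00


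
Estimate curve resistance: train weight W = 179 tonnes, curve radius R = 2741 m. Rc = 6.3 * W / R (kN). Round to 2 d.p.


Rc = 6.3 * W / R
Rc = 6.3 * 179 / 2741
Rc = 1127.7 / 2741
Rc = 0.41 kN

0.41


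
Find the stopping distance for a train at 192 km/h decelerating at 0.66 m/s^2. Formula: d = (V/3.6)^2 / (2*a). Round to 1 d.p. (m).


Convert speed: V = 192 / 3.6 = 53.3333 m/s
V^2 = 2844.4444
d = 2844.4444 / (2 * 0.66)
d = 2844.4444 / 1.32
d = 2154.9 m

2154.9


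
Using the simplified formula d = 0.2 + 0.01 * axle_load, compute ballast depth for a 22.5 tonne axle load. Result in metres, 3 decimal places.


d = 0.2 + 0.01 * 22.5
d = 0.2 + 0.225
d = 0.425 m

0.425


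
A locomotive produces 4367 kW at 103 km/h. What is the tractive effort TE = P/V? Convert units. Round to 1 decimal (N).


Convert: P = 4367 kW = 4367000 W
V = 103 / 3.6 = 28.6111 m/s
TE = 4367000 / 28.6111
TE = 152633.0 N

152633.0


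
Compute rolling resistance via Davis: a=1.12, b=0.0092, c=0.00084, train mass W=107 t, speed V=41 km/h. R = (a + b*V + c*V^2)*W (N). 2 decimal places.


b*V = 0.0092 * 41 = 0.3772
c*V^2 = 0.00084 * 1681 = 1.41204
R_per_t = 1.12 + 0.3772 + 1.41204 = 2.90924 N/t
R_total = 2.90924 * 107 = 311.29 N

311.29


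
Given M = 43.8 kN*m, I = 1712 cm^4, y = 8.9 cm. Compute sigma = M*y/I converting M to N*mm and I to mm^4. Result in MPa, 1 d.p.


Convert units:
M = 43.8 kN*m = 43800000 N*mm
y = 8.9 cm = 89 mm
I = 1712 cm^4 = 17120000 mm^4
sigma = 43800000 * 89 / 17120000
sigma = 227.7 MPa

227.7


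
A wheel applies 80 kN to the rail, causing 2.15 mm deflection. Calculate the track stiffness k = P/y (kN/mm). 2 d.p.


Track stiffness k = P / y
k = 80 / 2.15
k = 37.21 kN/mm

37.21


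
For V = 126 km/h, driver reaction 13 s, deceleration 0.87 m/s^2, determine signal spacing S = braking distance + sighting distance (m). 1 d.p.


V = 126 / 3.6 = 35.0 m/s
Braking distance = 35.0^2 / (2*0.87) = 704.023 m
Sighting distance = 35.0 * 13 = 455.0 m
S = 704.023 + 455.0 = 1159.0 m

1159.0


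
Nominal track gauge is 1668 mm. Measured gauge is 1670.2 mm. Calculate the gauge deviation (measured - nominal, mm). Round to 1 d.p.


Deviation = measured - nominal
Deviation = 1670.2 - 1668
Deviation = 2.2 mm

2.2


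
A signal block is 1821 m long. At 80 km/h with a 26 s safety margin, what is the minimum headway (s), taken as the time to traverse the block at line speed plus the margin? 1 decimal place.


V = 80 / 3.6 = 22.2222 m/s
Block traversal time = 1821 / 22.2222 = 81.945 s
Headway = 81.945 + 26
Headway = 107.9 s

107.9


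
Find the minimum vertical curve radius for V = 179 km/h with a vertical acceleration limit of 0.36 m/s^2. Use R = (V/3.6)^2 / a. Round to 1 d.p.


Convert speed: V = 179 / 3.6 = 49.7222 m/s
V^2 = 2472.2994 m^2/s^2
R_v = 2472.2994 / 0.36
R_v = 6867.5 m

6867.5


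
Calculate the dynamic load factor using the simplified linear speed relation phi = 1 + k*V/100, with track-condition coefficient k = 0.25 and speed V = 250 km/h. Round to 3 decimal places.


phi = 1 + k * V / 100
phi = 1 + 0.25 * 250 / 100
phi = 1 + 0.625
phi = 1.625

1.625


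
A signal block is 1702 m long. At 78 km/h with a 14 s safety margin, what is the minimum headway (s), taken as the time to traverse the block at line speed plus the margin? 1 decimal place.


V = 78 / 3.6 = 21.6667 m/s
Block traversal time = 1702 / 21.6667 = 78.5538 s
Headway = 78.5538 + 14
Headway = 92.6 s

92.6


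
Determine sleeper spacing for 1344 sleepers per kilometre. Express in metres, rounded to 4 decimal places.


Spacing = 1000 m / number of sleepers
Spacing = 1000 / 1344
Spacing = 0.7440 m

0.7440


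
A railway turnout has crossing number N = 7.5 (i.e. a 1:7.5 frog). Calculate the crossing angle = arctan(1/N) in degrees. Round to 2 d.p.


1/N = 1/7.5 = 0.133333
angle = arctan(0.133333) = 0.132552 rad
angle = 0.132552 * 180/pi = 7.59 degrees

7.59


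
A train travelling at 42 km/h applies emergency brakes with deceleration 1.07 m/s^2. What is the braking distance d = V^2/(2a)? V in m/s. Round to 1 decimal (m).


Convert speed: V = 42 / 3.6 = 11.6667 m/s
V^2 = 136.1111
d = 136.1111 / (2 * 1.07)
d = 136.1111 / 2.14
d = 63.6 m

63.6


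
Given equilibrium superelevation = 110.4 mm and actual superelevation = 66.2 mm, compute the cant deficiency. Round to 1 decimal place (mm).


Cant deficiency = equilibrium cant - actual cant
CD = 110.4 - 66.2
CD = 44.2 mm

44.2


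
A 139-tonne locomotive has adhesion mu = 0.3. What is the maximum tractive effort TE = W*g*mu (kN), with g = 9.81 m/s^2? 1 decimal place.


TE_max = W * g * mu
TE_max = 139 * 9.81 * 0.3
TE_max = 1363.59 * 0.3
TE_max = 409.1 kN

409.1


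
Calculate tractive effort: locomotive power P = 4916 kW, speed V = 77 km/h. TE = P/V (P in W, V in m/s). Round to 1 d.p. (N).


Convert: P = 4916 kW = 4916000 W
V = 77 / 3.6 = 21.3889 m/s
TE = 4916000 / 21.3889
TE = 229839.0 N

229839.0


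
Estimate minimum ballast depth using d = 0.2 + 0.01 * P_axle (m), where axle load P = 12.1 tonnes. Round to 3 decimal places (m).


d = 0.2 + 0.01 * 12.1
d = 0.2 + 0.121
d = 0.321 m

0.321


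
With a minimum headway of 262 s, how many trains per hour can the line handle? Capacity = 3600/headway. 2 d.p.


Capacity = 3600 / headway
Capacity = 3600 / 262
Capacity = 13.74 trains/hour

13.74


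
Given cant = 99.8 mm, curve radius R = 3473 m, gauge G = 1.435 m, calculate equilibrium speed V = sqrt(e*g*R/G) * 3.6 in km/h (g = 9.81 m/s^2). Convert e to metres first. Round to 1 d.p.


Convert cant: e = 99.8 mm = 0.0998 m
V_ms = sqrt(0.0998 * 9.81 * 3473 / 1.435)
V_ms = sqrt(2369.476637) = 48.6773 m/s
V = 48.6773 * 3.6 = 175.2 km/h

175.2


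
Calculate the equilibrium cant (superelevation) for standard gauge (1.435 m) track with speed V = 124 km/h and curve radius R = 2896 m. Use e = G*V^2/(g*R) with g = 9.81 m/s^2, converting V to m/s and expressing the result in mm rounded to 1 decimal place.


Convert speed: V = 124 / 3.6 = 34.4444 m/s
Apply formula: e = 1.435 * 34.4444^2 / (9.81 * 2896)
e = 1.435 * 1186.4198 / 28409.76
e = 0.059927 m = 59.9 mm

59.9


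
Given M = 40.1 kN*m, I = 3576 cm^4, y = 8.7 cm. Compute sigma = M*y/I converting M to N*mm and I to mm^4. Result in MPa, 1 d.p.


Convert units:
M = 40.1 kN*m = 40100000 N*mm
y = 8.7 cm = 87 mm
I = 3576 cm^4 = 35760000 mm^4
sigma = 40100000 * 87 / 35760000
sigma = 97.6 MPa

97.6


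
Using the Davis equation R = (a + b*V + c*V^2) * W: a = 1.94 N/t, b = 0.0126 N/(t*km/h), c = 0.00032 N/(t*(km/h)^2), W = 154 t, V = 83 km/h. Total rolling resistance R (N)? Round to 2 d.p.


b*V = 0.0126 * 83 = 1.0458
c*V^2 = 0.00032 * 6889 = 2.20448
R_per_t = 1.94 + 1.0458 + 2.20448 = 5.19028 N/t
R_total = 5.19028 * 154 = 799.30 N

799.30


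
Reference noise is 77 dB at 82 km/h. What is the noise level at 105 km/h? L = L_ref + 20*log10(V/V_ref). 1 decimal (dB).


V/V_ref = 105 / 82 = 1.280488
log10(1.280488) = 0.107375
20 * 0.107375 = 2.1475
L = 77 + 2.1475 = 79.1 dB

79.1


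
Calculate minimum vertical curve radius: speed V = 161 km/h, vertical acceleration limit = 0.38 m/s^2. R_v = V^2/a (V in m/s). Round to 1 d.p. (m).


Convert speed: V = 161 / 3.6 = 44.7222 m/s
V^2 = 2000.0772 m^2/s^2
R_v = 2000.0772 / 0.38
R_v = 5263.4 m

5263.4


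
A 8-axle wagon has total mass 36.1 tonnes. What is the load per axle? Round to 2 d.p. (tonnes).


Load per axle = total weight / number of axles
Load = 36.1 / 8
Load = 4.51 tonnes

4.51


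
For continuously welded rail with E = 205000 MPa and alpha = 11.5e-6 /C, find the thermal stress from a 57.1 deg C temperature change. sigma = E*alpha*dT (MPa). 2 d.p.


sigma = E * alpha * dT
sigma = 205000 * 11.5e-6 * 57.1
sigma = 2.3575 * 57.1
sigma = 134.61 MPa

134.61


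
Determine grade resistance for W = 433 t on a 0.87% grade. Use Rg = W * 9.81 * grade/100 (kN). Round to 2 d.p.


Rg = W * 9.81 * grade / 100
Rg = 433 * 9.81 * 0.87 / 100
Rg = 4247.73 * 0.0087
Rg = 36.96 kN

36.96


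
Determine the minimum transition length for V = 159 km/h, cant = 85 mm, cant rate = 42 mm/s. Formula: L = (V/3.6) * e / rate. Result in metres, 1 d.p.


Convert speed: V = 159 / 3.6 = 44.1667 m/s
L = 44.1667 * 85 / 42
L = 3754.1667 / 42
L = 89.4 m

89.4


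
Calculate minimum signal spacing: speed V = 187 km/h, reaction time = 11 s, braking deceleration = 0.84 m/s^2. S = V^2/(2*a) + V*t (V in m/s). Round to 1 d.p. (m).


V = 187 / 3.6 = 51.9444 m/s
Braking distance = 51.9444^2 / (2*0.84) = 1606.0865 m
Sighting distance = 51.9444 * 11 = 571.3889 m
S = 1606.0865 + 571.3889 = 2177.5 m

2177.5


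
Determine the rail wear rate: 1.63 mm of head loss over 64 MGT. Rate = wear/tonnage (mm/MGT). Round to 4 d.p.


Wear rate = total wear / cumulative tonnage
Rate = 1.63 / 64
Rate = 0.0255 mm/MGT

0.0255


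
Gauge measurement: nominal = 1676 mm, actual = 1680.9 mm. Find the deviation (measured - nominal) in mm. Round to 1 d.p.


Deviation = measured - nominal
Deviation = 1680.9 - 1676
Deviation = 4.9 mm

4.9


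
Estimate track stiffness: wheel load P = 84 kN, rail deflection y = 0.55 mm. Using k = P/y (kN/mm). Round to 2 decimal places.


Track stiffness k = P / y
k = 84 / 0.55
k = 152.73 kN/mm

152.73


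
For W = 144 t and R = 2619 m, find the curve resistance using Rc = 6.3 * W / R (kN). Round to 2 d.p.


Rc = 6.3 * W / R
Rc = 6.3 * 144 / 2619
Rc = 907.2 / 2619
Rc = 0.35 kN

0.35


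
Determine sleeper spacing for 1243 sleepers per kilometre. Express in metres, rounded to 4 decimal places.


Spacing = 1000 m / number of sleepers
Spacing = 1000 / 1243
Spacing = 0.8045 m

0.8045


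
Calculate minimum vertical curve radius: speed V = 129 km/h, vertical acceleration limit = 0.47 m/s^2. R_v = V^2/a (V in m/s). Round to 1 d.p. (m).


Convert speed: V = 129 / 3.6 = 35.8333 m/s
V^2 = 1284.0278 m^2/s^2
R_v = 1284.0278 / 0.47
R_v = 2732.0 m

2732.0


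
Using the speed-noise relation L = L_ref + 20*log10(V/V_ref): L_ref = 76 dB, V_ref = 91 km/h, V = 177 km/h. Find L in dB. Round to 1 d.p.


V/V_ref = 177 / 91 = 1.945055
log10(1.945055) = 0.288932
20 * 0.288932 = 5.7786
L = 76 + 5.7786 = 81.8 dB

81.8


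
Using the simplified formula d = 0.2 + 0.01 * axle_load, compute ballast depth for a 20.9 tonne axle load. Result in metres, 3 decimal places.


d = 0.2 + 0.01 * 20.9
d = 0.2 + 0.209
d = 0.409 m

0.409


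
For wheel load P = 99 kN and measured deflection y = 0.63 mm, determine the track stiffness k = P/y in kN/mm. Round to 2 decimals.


Track stiffness k = P / y
k = 99 / 0.63
k = 157.14 kN/mm

157.14


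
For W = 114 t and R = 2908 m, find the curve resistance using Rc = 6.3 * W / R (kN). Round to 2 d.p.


Rc = 6.3 * W / R
Rc = 6.3 * 114 / 2908
Rc = 718.2 / 2908
Rc = 0.25 kN

0.25


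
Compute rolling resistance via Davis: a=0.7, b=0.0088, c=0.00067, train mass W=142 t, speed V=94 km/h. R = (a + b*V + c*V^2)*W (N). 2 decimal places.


b*V = 0.0088 * 94 = 0.8272
c*V^2 = 0.00067 * 8836 = 5.92012
R_per_t = 0.7 + 0.8272 + 5.92012 = 7.44732 N/t
R_total = 7.44732 * 142 = 1057.52 N

1057.52


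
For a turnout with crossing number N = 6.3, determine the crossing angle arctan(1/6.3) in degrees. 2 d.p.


1/N = 1/6.3 = 0.15873
angle = arctan(0.15873) = 0.157417 rad
angle = 0.157417 * 180/pi = 9.02 degrees

9.02


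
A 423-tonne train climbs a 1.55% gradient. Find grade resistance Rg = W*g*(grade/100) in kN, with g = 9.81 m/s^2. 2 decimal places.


Rg = W * 9.81 * grade / 100
Rg = 423 * 9.81 * 1.55 / 100
Rg = 4149.63 * 0.0155
Rg = 64.32 kN

64.32


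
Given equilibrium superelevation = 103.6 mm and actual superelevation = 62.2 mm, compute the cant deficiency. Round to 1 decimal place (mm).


Cant deficiency = equilibrium cant - actual cant
CD = 103.6 - 62.2
CD = 41.4 mm

41.4


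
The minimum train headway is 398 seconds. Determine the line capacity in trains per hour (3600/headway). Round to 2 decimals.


Capacity = 3600 / headway
Capacity = 3600 / 398
Capacity = 9.05 trains/hour

9.05


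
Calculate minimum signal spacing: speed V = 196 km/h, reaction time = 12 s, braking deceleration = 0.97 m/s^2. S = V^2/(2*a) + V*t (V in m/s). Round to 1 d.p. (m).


V = 196 / 3.6 = 54.4444 m/s
Braking distance = 54.4444^2 / (2*0.97) = 1527.9369 m
Sighting distance = 54.4444 * 12 = 653.3333 m
S = 1527.9369 + 653.3333 = 2181.3 m

2181.3


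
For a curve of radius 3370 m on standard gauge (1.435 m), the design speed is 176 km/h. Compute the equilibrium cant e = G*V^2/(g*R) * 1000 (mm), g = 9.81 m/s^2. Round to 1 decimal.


Convert speed: V = 176 / 3.6 = 48.8889 m/s
Apply formula: e = 1.435 * 48.8889^2 / (9.81 * 3370)
e = 1.435 * 2390.1235 / 33059.7
e = 0.103746 m = 103.7 mm

103.7


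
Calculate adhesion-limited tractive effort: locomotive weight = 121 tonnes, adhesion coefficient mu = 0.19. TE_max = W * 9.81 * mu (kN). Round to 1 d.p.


TE_max = W * g * mu
TE_max = 121 * 9.81 * 0.19
TE_max = 1187.01 * 0.19
TE_max = 225.5 kN

225.5


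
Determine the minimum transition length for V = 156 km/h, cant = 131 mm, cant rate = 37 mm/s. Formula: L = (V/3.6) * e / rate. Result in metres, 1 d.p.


Convert speed: V = 156 / 3.6 = 43.3333 m/s
L = 43.3333 * 131 / 37
L = 5676.6667 / 37
L = 153.4 m

153.4


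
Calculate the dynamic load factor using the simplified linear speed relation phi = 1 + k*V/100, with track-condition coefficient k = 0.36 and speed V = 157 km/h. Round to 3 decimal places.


phi = 1 + k * V / 100
phi = 1 + 0.36 * 157 / 100
phi = 1 + 0.5652
phi = 1.565

1.565


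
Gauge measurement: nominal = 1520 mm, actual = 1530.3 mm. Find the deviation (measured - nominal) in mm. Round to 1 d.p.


Deviation = measured - nominal
Deviation = 1530.3 - 1520
Deviation = 10.3 mm

10.3


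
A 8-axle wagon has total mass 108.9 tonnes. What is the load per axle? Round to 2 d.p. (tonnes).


Load per axle = total weight / number of axles
Load = 108.9 / 8
Load = 13.61 tonnes

13.61


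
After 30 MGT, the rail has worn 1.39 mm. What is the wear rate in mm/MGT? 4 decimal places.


Wear rate = total wear / cumulative tonnage
Rate = 1.39 / 30
Rate = 0.0463 mm/MGT

0.0463


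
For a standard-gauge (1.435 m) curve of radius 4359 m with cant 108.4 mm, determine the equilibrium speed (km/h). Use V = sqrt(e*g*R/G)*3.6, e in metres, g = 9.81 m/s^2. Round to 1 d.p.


Convert cant: e = 108.4 mm = 0.1084 m
V_ms = sqrt(0.1084 * 9.81 * 4359 / 1.435)
V_ms = sqrt(3230.228597) = 56.8351 m/s
V = 56.8351 * 3.6 = 204.6 km/h

204.6


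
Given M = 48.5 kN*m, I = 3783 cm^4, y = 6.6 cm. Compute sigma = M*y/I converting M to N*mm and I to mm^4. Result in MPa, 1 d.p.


Convert units:
M = 48.5 kN*m = 48500000 N*mm
y = 6.6 cm = 66 mm
I = 3783 cm^4 = 37830000 mm^4
sigma = 48500000 * 66 / 37830000
sigma = 84.6 MPa

84.6


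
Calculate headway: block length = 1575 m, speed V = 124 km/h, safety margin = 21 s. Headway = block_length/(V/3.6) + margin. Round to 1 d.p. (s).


V = 124 / 3.6 = 34.4444 m/s
Block traversal time = 1575 / 34.4444 = 45.7258 s
Headway = 45.7258 + 21
Headway = 66.7 s

66.7


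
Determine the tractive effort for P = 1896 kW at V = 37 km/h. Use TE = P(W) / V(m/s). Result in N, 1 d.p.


Convert: P = 1896 kW = 1896000 W
V = 37 / 3.6 = 10.2778 m/s
TE = 1896000 / 10.2778
TE = 184475.7 N

184475.7


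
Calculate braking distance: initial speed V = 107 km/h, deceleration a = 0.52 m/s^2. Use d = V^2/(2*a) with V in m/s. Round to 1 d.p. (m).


Convert speed: V = 107 / 3.6 = 29.7222 m/s
V^2 = 883.4105
d = 883.4105 / (2 * 0.52)
d = 883.4105 / 1.04
d = 849.4 m

849.4


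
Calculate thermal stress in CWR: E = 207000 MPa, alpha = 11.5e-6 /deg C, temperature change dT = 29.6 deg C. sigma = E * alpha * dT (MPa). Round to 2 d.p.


sigma = E * alpha * dT
sigma = 207000 * 11.5e-6 * 29.6
sigma = 2.3805 * 29.6
sigma = 70.46 MPa

70.46


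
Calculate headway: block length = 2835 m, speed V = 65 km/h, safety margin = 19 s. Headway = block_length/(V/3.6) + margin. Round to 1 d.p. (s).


V = 65 / 3.6 = 18.0556 m/s
Block traversal time = 2835 / 18.0556 = 157.0154 s
Headway = 157.0154 + 19
Headway = 176.0 s

176.0


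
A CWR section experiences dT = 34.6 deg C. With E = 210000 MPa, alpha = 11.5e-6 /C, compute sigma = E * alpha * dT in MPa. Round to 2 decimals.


sigma = E * alpha * dT
sigma = 210000 * 11.5e-6 * 34.6
sigma = 2.415 * 34.6
sigma = 83.56 MPa

83.56


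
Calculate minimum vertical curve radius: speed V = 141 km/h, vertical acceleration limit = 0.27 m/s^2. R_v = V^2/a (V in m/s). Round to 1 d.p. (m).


Convert speed: V = 141 / 3.6 = 39.1667 m/s
V^2 = 1534.0278 m^2/s^2
R_v = 1534.0278 / 0.27
R_v = 5681.6 m

5681.6


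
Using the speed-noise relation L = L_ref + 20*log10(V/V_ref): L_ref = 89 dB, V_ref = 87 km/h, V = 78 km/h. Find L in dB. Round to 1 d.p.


V/V_ref = 78 / 87 = 0.896552
log10(0.896552) = -0.047425
20 * -0.047425 = -0.9485
L = 89 + -0.9485 = 88.1 dB

88.1


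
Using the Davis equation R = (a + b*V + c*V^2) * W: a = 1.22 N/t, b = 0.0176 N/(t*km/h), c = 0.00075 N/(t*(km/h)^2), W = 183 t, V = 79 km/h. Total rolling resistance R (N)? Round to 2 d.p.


b*V = 0.0176 * 79 = 1.3904
c*V^2 = 0.00075 * 6241 = 4.68075
R_per_t = 1.22 + 1.3904 + 4.68075 = 7.29115 N/t
R_total = 7.29115 * 183 = 1334.28 N

1334.28


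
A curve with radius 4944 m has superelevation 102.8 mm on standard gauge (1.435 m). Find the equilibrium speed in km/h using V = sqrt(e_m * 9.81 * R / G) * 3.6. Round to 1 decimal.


Convert cant: e = 102.8 mm = 0.1028 m
V_ms = sqrt(0.1028 * 9.81 * 4944 / 1.435)
V_ms = sqrt(3474.470935) = 58.9446 m/s
V = 58.9446 * 3.6 = 212.2 km/h

212.2


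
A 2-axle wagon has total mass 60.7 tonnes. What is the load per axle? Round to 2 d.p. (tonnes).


Load per axle = total weight / number of axles
Load = 60.7 / 2
Load = 30.35 tonnes

30.35


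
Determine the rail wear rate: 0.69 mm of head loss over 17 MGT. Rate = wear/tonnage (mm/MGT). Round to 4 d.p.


Wear rate = total wear / cumulative tonnage
Rate = 0.69 / 17
Rate = 0.0406 mm/MGT

0.0406


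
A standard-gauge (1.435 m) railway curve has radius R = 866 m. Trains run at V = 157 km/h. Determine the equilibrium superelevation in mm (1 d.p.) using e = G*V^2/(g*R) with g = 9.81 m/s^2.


Convert speed: V = 157 / 3.6 = 43.6111 m/s
Apply formula: e = 1.435 * 43.6111^2 / (9.81 * 866)
e = 1.435 * 1901.929 / 8495.46
e = 0.321262 m = 321.3 mm

321.3


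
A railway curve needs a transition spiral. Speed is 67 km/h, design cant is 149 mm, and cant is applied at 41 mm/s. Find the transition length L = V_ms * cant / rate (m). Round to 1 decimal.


Convert speed: V = 67 / 3.6 = 18.6111 m/s
L = 18.6111 * 149 / 41
L = 2773.0556 / 41
L = 67.6 m

67.6


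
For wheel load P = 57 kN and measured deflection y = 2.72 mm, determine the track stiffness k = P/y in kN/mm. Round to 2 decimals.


Track stiffness k = P / y
k = 57 / 2.72
k = 20.96 kN/mm

20.96


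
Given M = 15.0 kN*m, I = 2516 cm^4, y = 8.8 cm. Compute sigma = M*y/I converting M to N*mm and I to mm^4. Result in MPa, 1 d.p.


Convert units:
M = 15.0 kN*m = 15000000 N*mm
y = 8.8 cm = 88 mm
I = 2516 cm^4 = 25160000 mm^4
sigma = 15000000 * 88 / 25160000
sigma = 52.5 MPa

52.5


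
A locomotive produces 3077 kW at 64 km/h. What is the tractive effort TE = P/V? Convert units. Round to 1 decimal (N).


Convert: P = 3077 kW = 3077000 W
V = 64 / 3.6 = 17.7778 m/s
TE = 3077000 / 17.7778
TE = 173081.3 N

173081.3


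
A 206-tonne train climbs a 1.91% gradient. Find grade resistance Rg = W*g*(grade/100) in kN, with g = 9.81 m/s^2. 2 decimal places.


Rg = W * 9.81 * grade / 100
Rg = 206 * 9.81 * 1.91 / 100
Rg = 2020.86 * 0.0191
Rg = 38.60 kN

38.60


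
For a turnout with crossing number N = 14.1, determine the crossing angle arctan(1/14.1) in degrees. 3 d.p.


1/N = 1/14.1 = 0.070922
angle = arctan(0.070922) = 0.070803 rad
angle = 0.070803 * 180/pi = 4.057 degrees

4.057


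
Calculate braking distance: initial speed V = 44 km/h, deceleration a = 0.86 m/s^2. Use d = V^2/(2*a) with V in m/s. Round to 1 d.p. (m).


Convert speed: V = 44 / 3.6 = 12.2222 m/s
V^2 = 149.3827
d = 149.3827 / (2 * 0.86)
d = 149.3827 / 1.72
d = 86.9 m

86.9


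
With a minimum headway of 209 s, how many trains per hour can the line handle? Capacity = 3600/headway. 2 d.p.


Capacity = 3600 / headway
Capacity = 3600 / 209
Capacity = 17.22 trains/hour

17.22


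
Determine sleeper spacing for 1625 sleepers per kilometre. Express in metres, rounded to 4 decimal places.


Spacing = 1000 m / number of sleepers
Spacing = 1000 / 1625
Spacing = 0.6154 m

0.6154


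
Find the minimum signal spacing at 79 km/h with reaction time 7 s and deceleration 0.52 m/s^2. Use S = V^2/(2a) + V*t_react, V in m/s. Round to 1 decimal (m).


V = 79 / 3.6 = 21.9444 m/s
Braking distance = 21.9444^2 / (2*0.52) = 463.0372 m
Sighting distance = 21.9444 * 7 = 153.6111 m
S = 463.0372 + 153.6111 = 616.6 m

616.6


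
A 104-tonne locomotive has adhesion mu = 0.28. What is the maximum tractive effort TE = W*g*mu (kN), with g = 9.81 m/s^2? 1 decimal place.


TE_max = W * g * mu
TE_max = 104 * 9.81 * 0.28
TE_max = 1020.24 * 0.28
TE_max = 285.7 kN

285.7


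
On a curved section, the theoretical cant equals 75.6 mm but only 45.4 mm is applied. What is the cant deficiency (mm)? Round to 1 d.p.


Cant deficiency = equilibrium cant - actual cant
CD = 75.6 - 45.4
CD = 30.2 mm

30.2


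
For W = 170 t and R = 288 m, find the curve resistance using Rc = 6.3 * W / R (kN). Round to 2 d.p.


Rc = 6.3 * W / R
Rc = 6.3 * 170 / 288
Rc = 1071.0 / 288
Rc = 3.72 kN

3.72


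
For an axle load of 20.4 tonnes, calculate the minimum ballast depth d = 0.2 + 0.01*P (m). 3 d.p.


d = 0.2 + 0.01 * 20.4
d = 0.2 + 0.204
d = 0.404 m

0.404


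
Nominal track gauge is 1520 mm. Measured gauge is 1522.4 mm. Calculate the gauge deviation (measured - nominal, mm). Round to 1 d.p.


Deviation = measured - nominal
Deviation = 1522.4 - 1520
Deviation = 2.4 mm

2.4


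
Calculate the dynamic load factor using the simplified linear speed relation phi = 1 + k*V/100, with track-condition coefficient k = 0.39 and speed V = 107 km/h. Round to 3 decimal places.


phi = 1 + k * V / 100
phi = 1 + 0.39 * 107 / 100
phi = 1 + 0.4173
phi = 1.417

1.417


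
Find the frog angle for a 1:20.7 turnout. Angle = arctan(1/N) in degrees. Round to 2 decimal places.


1/N = 1/20.7 = 0.048309
angle = arctan(0.048309) = 0.048272 rad
angle = 0.048272 * 180/pi = 2.77 degrees

2.77


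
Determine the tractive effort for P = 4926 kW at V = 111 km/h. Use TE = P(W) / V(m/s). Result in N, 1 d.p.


Convert: P = 4926 kW = 4926000 W
V = 111 / 3.6 = 30.8333 m/s
TE = 4926000 / 30.8333
TE = 159762.2 N

159762.2


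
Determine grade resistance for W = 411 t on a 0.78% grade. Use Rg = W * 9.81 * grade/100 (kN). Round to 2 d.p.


Rg = W * 9.81 * grade / 100
Rg = 411 * 9.81 * 0.78 / 100
Rg = 4031.91 * 0.0078
Rg = 31.45 kN

31.45


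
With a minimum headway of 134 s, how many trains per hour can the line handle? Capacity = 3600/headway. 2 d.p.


Capacity = 3600 / headway
Capacity = 3600 / 134
Capacity = 26.87 trains/hour

26.87


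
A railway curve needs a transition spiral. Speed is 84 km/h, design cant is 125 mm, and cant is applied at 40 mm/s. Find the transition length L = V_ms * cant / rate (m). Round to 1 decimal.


Convert speed: V = 84 / 3.6 = 23.3333 m/s
L = 23.3333 * 125 / 40
L = 2916.6667 / 40
L = 72.9 m

72.9


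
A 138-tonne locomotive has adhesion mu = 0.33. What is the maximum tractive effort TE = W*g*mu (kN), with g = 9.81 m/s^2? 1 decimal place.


TE_max = W * g * mu
TE_max = 138 * 9.81 * 0.33
TE_max = 1353.78 * 0.33
TE_max = 446.7 kN

446.7


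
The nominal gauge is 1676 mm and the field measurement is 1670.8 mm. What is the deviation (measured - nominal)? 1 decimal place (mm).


Deviation = measured - nominal
Deviation = 1670.8 - 1676
Deviation = -5.2 mm

-5.2


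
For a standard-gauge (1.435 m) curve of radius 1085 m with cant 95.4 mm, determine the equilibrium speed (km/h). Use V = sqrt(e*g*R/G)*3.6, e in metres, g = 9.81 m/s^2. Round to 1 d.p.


Convert cant: e = 95.4 mm = 0.0954 m
V_ms = sqrt(0.0954 * 9.81 * 1085 / 1.435)
V_ms = sqrt(707.612049) = 26.601 m/s
V = 26.601 * 3.6 = 95.8 km/h

95.8


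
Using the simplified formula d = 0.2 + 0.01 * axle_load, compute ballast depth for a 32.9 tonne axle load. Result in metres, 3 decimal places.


d = 0.2 + 0.01 * 32.9
d = 0.2 + 0.329
d = 0.529 m

0.529


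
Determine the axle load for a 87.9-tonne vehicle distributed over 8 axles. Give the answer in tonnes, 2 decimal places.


Load per axle = total weight / number of axles
Load = 87.9 / 8
Load = 10.99 tonnes

10.99


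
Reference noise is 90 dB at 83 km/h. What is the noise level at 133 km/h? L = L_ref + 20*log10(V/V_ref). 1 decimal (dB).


V/V_ref = 133 / 83 = 1.60241
log10(1.60241) = 0.204774
20 * 0.204774 = 4.0955
L = 90 + 4.0955 = 94.1 dB

94.1


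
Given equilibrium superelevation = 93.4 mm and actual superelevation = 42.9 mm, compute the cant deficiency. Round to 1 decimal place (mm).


Cant deficiency = equilibrium cant - actual cant
CD = 93.4 - 42.9
CD = 50.5 mm

50.5


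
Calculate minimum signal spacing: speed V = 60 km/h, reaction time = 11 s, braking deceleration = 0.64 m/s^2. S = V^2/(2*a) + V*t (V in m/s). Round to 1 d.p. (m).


V = 60 / 3.6 = 16.6667 m/s
Braking distance = 16.6667^2 / (2*0.64) = 217.0139 m
Sighting distance = 16.6667 * 11 = 183.3333 m
S = 217.0139 + 183.3333 = 400.3 m

400.3


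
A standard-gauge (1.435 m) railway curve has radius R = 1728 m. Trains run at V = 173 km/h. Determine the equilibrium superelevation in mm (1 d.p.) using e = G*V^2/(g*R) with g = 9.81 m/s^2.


Convert speed: V = 173 / 3.6 = 48.0556 m/s
Apply formula: e = 1.435 * 48.0556^2 / (9.81 * 1728)
e = 1.435 * 2309.3364 / 16951.68
e = 0.195491 m = 195.5 mm

195.5


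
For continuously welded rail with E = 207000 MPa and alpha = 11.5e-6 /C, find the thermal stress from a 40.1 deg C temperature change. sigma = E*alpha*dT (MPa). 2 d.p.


sigma = E * alpha * dT
sigma = 207000 * 11.5e-6 * 40.1
sigma = 2.3805 * 40.1
sigma = 95.46 MPa

95.46


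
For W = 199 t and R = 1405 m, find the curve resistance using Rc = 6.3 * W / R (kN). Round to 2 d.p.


Rc = 6.3 * W / R
Rc = 6.3 * 199 / 1405
Rc = 1253.7 / 1405
Rc = 0.89 kN

0.89


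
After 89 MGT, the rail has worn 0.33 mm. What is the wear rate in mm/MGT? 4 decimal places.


Wear rate = total wear / cumulative tonnage
Rate = 0.33 / 89
Rate = 0.0037 mm/MGT

0.0037


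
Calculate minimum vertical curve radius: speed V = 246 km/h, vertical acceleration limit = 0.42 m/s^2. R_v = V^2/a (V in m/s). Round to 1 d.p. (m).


Convert speed: V = 246 / 3.6 = 68.3333 m/s
V^2 = 4669.4444 m^2/s^2
R_v = 4669.4444 / 0.42
R_v = 11117.7 m

11117.7


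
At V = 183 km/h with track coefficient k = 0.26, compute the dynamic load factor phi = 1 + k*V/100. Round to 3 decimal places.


phi = 1 + k * V / 100
phi = 1 + 0.26 * 183 / 100
phi = 1 + 0.4758
phi = 1.476

1.476


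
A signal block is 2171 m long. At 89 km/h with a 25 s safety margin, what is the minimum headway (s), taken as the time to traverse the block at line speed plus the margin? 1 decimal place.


V = 89 / 3.6 = 24.7222 m/s
Block traversal time = 2171 / 24.7222 = 87.8157 s
Headway = 87.8157 + 25
Headway = 112.8 s

112.8


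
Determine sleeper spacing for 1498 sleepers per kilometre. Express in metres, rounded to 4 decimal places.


Spacing = 1000 m / number of sleepers
Spacing = 1000 / 1498
Spacing = 0.6676 m

0.6676


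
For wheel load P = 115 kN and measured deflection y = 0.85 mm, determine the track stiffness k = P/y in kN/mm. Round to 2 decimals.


Track stiffness k = P / y
k = 115 / 0.85
k = 135.29 kN/mm

135.29


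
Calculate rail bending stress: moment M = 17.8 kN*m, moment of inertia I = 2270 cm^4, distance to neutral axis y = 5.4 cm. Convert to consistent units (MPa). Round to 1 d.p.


Convert units:
M = 17.8 kN*m = 17800000 N*mm
y = 5.4 cm = 54 mm
I = 2270 cm^4 = 22700000 mm^4
sigma = 17800000 * 54 / 22700000
sigma = 42.3 MPa

42.3


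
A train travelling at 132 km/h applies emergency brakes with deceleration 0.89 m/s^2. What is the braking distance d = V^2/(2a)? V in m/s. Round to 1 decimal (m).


Convert speed: V = 132 / 3.6 = 36.6667 m/s
V^2 = 1344.4444
d = 1344.4444 / (2 * 0.89)
d = 1344.4444 / 1.78
d = 755.3 m

755.3


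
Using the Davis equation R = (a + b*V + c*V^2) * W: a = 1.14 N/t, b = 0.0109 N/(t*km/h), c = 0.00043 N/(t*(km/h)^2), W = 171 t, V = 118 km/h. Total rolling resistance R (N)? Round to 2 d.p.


b*V = 0.0109 * 118 = 1.2862
c*V^2 = 0.00043 * 13924 = 5.98732
R_per_t = 1.14 + 1.2862 + 5.98732 = 8.41352 N/t
R_total = 8.41352 * 171 = 1438.71 N

1438.71


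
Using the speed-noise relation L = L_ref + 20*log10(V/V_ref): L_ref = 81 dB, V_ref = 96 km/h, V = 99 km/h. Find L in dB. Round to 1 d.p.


V/V_ref = 99 / 96 = 1.03125
log10(1.03125) = 0.013364
20 * 0.013364 = 0.2673
L = 81 + 0.2673 = 81.3 dB

81.3


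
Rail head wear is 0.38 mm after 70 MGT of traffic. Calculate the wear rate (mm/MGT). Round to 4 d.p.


Wear rate = total wear / cumulative tonnage
Rate = 0.38 / 70
Rate = 0.0054 mm/MGT

0.0054


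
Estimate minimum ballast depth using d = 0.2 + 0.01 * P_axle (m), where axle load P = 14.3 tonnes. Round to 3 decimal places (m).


d = 0.2 + 0.01 * 14.3
d = 0.2 + 0.143
d = 0.343 m

0.343


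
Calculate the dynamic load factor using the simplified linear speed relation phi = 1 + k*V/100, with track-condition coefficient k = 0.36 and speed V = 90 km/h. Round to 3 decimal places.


phi = 1 + k * V / 100
phi = 1 + 0.36 * 90 / 100
phi = 1 + 0.324
phi = 1.324

1.324


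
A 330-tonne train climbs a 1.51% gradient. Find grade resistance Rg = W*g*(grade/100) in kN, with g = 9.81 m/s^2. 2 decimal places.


Rg = W * 9.81 * grade / 100
Rg = 330 * 9.81 * 1.51 / 100
Rg = 3237.3 * 0.0151
Rg = 48.88 kN

48.88


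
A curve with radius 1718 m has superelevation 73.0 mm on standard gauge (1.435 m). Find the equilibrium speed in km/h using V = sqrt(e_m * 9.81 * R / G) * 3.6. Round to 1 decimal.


Convert cant: e = 73.0 mm = 0.0730 m
V_ms = sqrt(0.0730 * 9.81 * 1718 / 1.435)
V_ms = sqrt(857.359819) = 29.2807 m/s
V = 29.2807 * 3.6 = 105.4 km/h

105.4


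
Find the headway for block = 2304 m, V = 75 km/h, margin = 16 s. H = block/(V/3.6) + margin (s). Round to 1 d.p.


V = 75 / 3.6 = 20.8333 m/s
Block traversal time = 2304 / 20.8333 = 110.592 s
Headway = 110.592 + 16
Headway = 126.6 s

126.6


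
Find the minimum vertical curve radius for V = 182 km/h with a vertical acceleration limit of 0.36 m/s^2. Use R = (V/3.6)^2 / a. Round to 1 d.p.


Convert speed: V = 182 / 3.6 = 50.5556 m/s
V^2 = 2555.8642 m^2/s^2
R_v = 2555.8642 / 0.36
R_v = 7099.6 m

7099.6


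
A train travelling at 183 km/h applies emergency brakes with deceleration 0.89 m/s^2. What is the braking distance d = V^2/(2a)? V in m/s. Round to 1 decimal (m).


Convert speed: V = 183 / 3.6 = 50.8333 m/s
V^2 = 2584.0278
d = 2584.0278 / (2 * 0.89)
d = 2584.0278 / 1.78
d = 1451.7 m

1451.7


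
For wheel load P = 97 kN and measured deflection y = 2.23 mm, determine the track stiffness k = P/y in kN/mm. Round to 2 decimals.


Track stiffness k = P / y
k = 97 / 2.23
k = 43.50 kN/mm

43.50


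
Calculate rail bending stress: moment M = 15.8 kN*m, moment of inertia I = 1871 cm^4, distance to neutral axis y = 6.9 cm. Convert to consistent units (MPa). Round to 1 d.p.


Convert units:
M = 15.8 kN*m = 15800000 N*mm
y = 6.9 cm = 69 mm
I = 1871 cm^4 = 18710000 mm^4
sigma = 15800000 * 69 / 18710000
sigma = 58.3 MPa

58.3


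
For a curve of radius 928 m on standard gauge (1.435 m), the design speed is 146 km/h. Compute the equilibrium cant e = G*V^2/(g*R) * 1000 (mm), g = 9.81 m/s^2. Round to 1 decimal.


Convert speed: V = 146 / 3.6 = 40.5556 m/s
Apply formula: e = 1.435 * 40.5556^2 / (9.81 * 928)
e = 1.435 * 1644.7531 / 9103.68
e = 0.25926 m = 259.3 mm

259.3


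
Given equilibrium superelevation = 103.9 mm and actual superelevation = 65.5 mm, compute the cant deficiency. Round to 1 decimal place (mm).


Cant deficiency = equilibrium cant - actual cant
CD = 103.9 - 65.5
CD = 38.4 mm

38.4


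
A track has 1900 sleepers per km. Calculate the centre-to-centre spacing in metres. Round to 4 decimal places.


Spacing = 1000 m / number of sleepers
Spacing = 1000 / 1900
Spacing = 0.5263 m

0.5263


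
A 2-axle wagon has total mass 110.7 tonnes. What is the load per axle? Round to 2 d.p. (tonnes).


Load per axle = total weight / number of axles
Load = 110.7 / 2
Load = 55.35 tonnes

55.35


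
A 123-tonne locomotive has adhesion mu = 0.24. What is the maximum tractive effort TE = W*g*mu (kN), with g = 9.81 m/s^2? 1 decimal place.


TE_max = W * g * mu
TE_max = 123 * 9.81 * 0.24
TE_max = 1206.63 * 0.24
TE_max = 289.6 kN

289.6


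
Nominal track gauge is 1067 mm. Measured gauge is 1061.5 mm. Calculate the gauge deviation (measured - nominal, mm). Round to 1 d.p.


Deviation = measured - nominal
Deviation = 1061.5 - 1067
Deviation = -5.5 mm

-5.5


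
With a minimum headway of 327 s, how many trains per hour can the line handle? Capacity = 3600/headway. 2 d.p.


Capacity = 3600 / headway
Capacity = 3600 / 327
Capacity = 11.01 trains/hour

11.01


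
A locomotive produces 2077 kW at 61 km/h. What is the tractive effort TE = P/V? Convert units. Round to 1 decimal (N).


Convert: P = 2077 kW = 2077000 W
V = 61 / 3.6 = 16.9444 m/s
TE = 2077000 / 16.9444
TE = 122577.0 N

122577.0


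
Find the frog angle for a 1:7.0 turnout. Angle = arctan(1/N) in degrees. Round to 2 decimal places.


1/N = 1/7.0 = 0.142857
angle = arctan(0.142857) = 0.141897 rad
angle = 0.141897 * 180/pi = 8.13 degrees

8.13


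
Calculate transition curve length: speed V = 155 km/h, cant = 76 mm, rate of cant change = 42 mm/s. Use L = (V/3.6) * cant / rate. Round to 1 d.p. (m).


Convert speed: V = 155 / 3.6 = 43.0556 m/s
L = 43.0556 * 76 / 42
L = 3272.2222 / 42
L = 77.9 m

77.9


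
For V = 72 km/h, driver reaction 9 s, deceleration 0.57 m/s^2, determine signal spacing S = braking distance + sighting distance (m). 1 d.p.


V = 72 / 3.6 = 20.0 m/s
Braking distance = 20.0^2 / (2*0.57) = 350.8772 m
Sighting distance = 20.0 * 9 = 180.0 m
S = 350.8772 + 180.0 = 530.9 m

530.9


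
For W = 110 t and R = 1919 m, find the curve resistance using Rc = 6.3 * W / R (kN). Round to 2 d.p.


Rc = 6.3 * W / R
Rc = 6.3 * 110 / 1919
Rc = 693.0 / 1919
Rc = 0.36 kN

0.36


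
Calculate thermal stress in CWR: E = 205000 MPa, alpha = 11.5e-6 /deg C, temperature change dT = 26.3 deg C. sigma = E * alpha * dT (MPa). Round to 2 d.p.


sigma = E * alpha * dT
sigma = 205000 * 11.5e-6 * 26.3
sigma = 2.3575 * 26.3
sigma = 62.00 MPa

62.00


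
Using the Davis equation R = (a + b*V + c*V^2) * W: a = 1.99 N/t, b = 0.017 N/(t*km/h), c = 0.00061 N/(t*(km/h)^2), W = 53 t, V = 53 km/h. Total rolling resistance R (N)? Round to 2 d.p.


b*V = 0.017 * 53 = 0.901
c*V^2 = 0.00061 * 2809 = 1.71349
R_per_t = 1.99 + 0.901 + 1.71349 = 4.60449 N/t
R_total = 4.60449 * 53 = 244.04 N

244.04


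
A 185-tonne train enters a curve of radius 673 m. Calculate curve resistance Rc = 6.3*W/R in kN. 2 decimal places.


Rc = 6.3 * W / R
Rc = 6.3 * 185 / 673
Rc = 1165.5 / 673
Rc = 1.73 kN

1.73


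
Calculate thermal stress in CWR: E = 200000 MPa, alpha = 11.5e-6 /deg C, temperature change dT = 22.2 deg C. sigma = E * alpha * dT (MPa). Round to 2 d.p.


sigma = E * alpha * dT
sigma = 200000 * 11.5e-6 * 22.2
sigma = 2.3 * 22.2
sigma = 51.06 MPa

51.06


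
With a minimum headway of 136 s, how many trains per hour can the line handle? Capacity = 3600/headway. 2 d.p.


Capacity = 3600 / headway
Capacity = 3600 / 136
Capacity = 26.47 trains/hour

26.47


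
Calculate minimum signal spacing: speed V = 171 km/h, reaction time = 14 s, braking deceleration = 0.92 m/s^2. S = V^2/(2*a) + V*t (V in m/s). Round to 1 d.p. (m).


V = 171 / 3.6 = 47.5 m/s
Braking distance = 47.5^2 / (2*0.92) = 1226.2228 m
Sighting distance = 47.5 * 14 = 665.0 m
S = 1226.2228 + 665.0 = 1891.2 m

1891.2


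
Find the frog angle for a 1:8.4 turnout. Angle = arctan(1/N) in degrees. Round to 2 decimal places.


1/N = 1/8.4 = 0.119048
angle = arctan(0.119048) = 0.11849 rad
angle = 0.11849 * 180/pi = 6.79 degrees

6.79


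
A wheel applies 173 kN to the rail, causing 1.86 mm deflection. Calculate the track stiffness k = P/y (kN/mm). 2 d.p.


Track stiffness k = P / y
k = 173 / 1.86
k = 93.01 kN/mm

93.01


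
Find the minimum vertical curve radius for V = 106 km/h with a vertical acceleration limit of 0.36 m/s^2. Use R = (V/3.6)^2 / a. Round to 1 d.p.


Convert speed: V = 106 / 3.6 = 29.4444 m/s
V^2 = 866.9753 m^2/s^2
R_v = 866.9753 / 0.36
R_v = 2408.3 m

2408.3


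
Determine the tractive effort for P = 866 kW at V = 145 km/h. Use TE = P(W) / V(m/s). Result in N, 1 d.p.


Convert: P = 866 kW = 866000 W
V = 145 / 3.6 = 40.2778 m/s
TE = 866000 / 40.2778
TE = 21500.7 N

21500.7


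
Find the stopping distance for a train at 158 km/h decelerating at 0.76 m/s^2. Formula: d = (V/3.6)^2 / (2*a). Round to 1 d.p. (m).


Convert speed: V = 158 / 3.6 = 43.8889 m/s
V^2 = 1926.2346
d = 1926.2346 / (2 * 0.76)
d = 1926.2346 / 1.52
d = 1267.3 m

1267.3


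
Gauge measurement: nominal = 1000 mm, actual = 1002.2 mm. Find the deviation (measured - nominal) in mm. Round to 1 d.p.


Deviation = measured - nominal
Deviation = 1002.2 - 1000
Deviation = 2.2 mm

2.2


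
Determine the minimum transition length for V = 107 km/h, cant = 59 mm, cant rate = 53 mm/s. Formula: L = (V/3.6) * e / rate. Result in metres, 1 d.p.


Convert speed: V = 107 / 3.6 = 29.7222 m/s
L = 29.7222 * 59 / 53
L = 1753.6111 / 53
L = 33.1 m

33.1


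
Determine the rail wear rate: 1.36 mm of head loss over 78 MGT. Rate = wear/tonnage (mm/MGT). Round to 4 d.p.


Wear rate = total wear / cumulative tonnage
Rate = 1.36 / 78
Rate = 0.0174 mm/MGT

0.0174


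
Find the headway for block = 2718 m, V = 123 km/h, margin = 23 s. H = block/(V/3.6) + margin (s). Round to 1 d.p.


V = 123 / 3.6 = 34.1667 m/s
Block traversal time = 2718 / 34.1667 = 79.5512 s
Headway = 79.5512 + 23
Headway = 102.6 s

102.6


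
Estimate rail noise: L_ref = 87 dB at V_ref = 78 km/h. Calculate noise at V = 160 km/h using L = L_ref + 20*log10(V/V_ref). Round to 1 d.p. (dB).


V/V_ref = 160 / 78 = 2.051282
log10(2.051282) = 0.312025
20 * 0.312025 = 6.2405
L = 87 + 6.2405 = 93.2 dB

93.2


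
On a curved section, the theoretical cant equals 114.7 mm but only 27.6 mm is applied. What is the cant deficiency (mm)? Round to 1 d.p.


Cant deficiency = equilibrium cant - actual cant
CD = 114.7 - 27.6
CD = 87.1 mm

87.1


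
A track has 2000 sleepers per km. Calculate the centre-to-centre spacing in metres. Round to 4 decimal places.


Spacing = 1000 m / number of sleepers
Spacing = 1000 / 2000
Spacing = 0.5000 m

0.5000
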